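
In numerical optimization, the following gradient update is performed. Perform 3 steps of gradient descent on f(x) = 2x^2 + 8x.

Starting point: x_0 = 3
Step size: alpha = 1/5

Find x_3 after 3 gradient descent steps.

f(x) = 2x^2 + 8x, f'(x) = 4x + (8)
Step 1: f'(3) = 20, x_1 = 3 - 1/5 * 20 = -1
Step 2: f'(-1) = 4, x_2 = -1 - 1/5 * 4 = -9/5
Step 3: f'(-9/5) = 4/5, x_3 = -9/5 - 1/5 * 4/5 = -49/25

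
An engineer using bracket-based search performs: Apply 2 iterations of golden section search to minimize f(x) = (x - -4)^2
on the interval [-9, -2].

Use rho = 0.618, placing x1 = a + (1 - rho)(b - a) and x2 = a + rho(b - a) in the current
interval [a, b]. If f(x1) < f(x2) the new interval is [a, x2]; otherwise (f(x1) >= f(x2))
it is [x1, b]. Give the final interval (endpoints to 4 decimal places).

Golden section search for min of f(x) = (x - -4)^2 on [-9, -2].
Each step: x1 = a + (1 - rho)(b - a), x2 = a + rho(b - a); if f(x1) < f(x2) keep [a, x2], otherwise keep [x1, b].
Step 1: [-9.0000, -2.0000], x1=-6.3260 (f=5.4103), x2=-4.6740 (f=0.4543); f(x1) > f(x2) => keep [-6.3260, -2.0000]
Step 2: [-6.3260, -2.0000], x1=-4.6735 (f=0.4536), x2=-3.6525 (f=0.1207); f(x1) > f(x2) => keep [-4.6735, -2.0000]
Final interval: [-4.6735, -2.0000]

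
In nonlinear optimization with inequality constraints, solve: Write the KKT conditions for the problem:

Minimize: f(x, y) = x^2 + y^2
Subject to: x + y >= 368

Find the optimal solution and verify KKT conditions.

KKT conditions for min x^2 + y^2 s.t. x + y >= 368:
Stationarity: 2x = mu, 2y = mu
So x = y = mu/2.
Complementary slackness: mu*(x + y - 368) = 0
Primal feasibility: x + y >= 368; dual feasibility: mu >= 0
If mu = 0 then x = y = 0, but 0 + 0 < 368 is infeasible, so the constraint is active.
Constraint active: x + y = 2*(mu/2) = 368 => mu = 368
x = y = 184, f = 67712
Verify: stationarity 2*184 = 368 = mu; primal 184 + 184 = 368 >= 368; dual mu = 368 >= 0; complementary slackness 368*(368 - 368) = 0. All KKT conditions hold.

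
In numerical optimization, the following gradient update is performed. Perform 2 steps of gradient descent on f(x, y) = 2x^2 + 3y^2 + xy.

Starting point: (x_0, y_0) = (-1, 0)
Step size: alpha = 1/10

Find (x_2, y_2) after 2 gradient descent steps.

f(x,y) = 2x^2 + 3y^2 + xy
grad_x = 4x + 1y, grad_y = 6y + 1x
Step 1: grad = (-4, -1), (-3/5, 1/10)
Step 2: grad = (-23/10, 0), (-37/100, 1/10)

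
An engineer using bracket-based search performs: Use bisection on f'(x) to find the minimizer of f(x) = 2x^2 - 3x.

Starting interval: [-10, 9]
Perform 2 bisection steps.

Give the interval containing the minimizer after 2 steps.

Finding critical point of f(x) = 2x^2 - 3x using bisection on f'(x) = 4x + -3.
f'(x) = 0 when x = 3/4.
Starting interval: [-10, 9]
Step 1: mid = -1/2, f'(mid) = -5, new interval = [-1/2, 9]
Step 2: mid = 17/4, f'(mid) = 14, new interval = [-1/2, 17/4]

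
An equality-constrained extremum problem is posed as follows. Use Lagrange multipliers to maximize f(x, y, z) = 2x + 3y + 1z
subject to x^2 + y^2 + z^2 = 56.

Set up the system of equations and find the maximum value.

Lagrange conditions: 2 = 2*lambda*x, 3 = 2*lambda*y, 1 = 2*lambda*z
So x:2 = y:3 = z:1, i.e. x = 2t, y = 3t, z = 1t
Constraint: t^2*(2^2 + 3^2 + 1^2) = 56
  t^2 * 14 = 56  =>  t = sqrt(4)
Maximum = 2*2t + 3*3t + 1*1t = 14*sqrt(4) = 28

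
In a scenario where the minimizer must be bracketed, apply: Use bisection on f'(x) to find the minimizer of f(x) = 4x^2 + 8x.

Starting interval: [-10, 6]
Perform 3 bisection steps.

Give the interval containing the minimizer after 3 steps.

Finding critical point of f(x) = 4x^2 + 8x using bisection on f'(x) = 8x + 8.
f'(x) = 0 when x = -1.
Starting interval: [-10, 6]
Step 1: mid = -2, f'(mid) = -8, new interval = [-2, 6]
Step 2: mid = 2, f'(mid) = 24, new interval = [-2, 2]
Step 3: mid = 0, f'(mid) = 8, new interval = [-2, 0]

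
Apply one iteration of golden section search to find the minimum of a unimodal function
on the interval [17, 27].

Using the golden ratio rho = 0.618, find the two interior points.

Golden section search on [17, 27].
Golden ratio rho = 0.618 (approx).
Interior points:
  x_1 = 17 + (1-0.618)*10 = 20.8200
  x_2 = 17 + 0.618*10 = 23.1800
Compare f(x_1) and f(x_2) to determine which subinterval to keep.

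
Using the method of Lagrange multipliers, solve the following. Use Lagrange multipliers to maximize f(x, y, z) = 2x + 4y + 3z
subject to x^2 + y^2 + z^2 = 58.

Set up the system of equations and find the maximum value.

Lagrange conditions: 2 = 2*lambda*x, 4 = 2*lambda*y, 3 = 2*lambda*z
So x:2 = y:4 = z:3, i.e. x = 2t, y = 4t, z = 3t
Constraint: t^2*(2^2 + 4^2 + 3^2) = 58
  t^2 * 29 = 58  =>  t = sqrt(2)
Maximum = 2*2t + 4*4t + 3*3t = 29*sqrt(2) = sqrt(1682)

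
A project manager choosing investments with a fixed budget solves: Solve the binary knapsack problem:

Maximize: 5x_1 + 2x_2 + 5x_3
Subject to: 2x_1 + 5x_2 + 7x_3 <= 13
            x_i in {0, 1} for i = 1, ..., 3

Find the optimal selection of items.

Items: item 1 (v=5, w=2), item 2 (v=2, w=5), item 3 (v=5, w=7)
Capacity: 13
Checking all 8 subsets (w = total weight, v = total value):
  {}: w = 0, v = 0
  {1}: w = 2, v = 5
  {2}: w = 5, v = 2
  {3}: w = 7, v = 5
  {1, 2}: w = 7, v = 7
  {1, 3}: w = 9, v = 10
  {2, 3}: w = 12, v = 7
  {1, 2, 3}: w = 14 > 13, infeasible
Best feasible subset: items [1, 3]
Total weight: 9 <= 13, total value: 10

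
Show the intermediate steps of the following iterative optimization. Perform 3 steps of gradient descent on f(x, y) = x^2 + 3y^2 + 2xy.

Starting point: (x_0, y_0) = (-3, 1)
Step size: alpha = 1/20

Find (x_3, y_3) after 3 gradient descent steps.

f(x,y) = x^2 + 3y^2 + 2xy
grad_x = 2x + 2y, grad_y = 6y + 2x
Step 1: grad = (-4, 0), (-14/5, 1)
Step 2: grad = (-18/5, 2/5), (-131/50, 49/50)
Step 3: grad = (-82/25, 16/25), (-307/125, 237/250)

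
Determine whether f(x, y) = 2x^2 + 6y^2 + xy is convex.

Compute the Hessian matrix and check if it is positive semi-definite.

f(x,y) = 2x^2 + 6y^2 + xy
Hessian H = [[4, 1], [1, 12]]
trace(H) = 16, det(H) = 47
Eigenvalues: (16 +/- sqrt(68)) / 2 = 12.12, 3.877
Since both eigenvalues > 0, f is convex.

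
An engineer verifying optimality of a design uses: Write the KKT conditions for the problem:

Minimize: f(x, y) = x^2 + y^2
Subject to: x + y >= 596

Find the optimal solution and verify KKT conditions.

KKT conditions for min x^2 + y^2 s.t. x + y >= 596:
Stationarity: 2x = mu, 2y = mu
So x = y = mu/2.
Complementary slackness: mu*(x + y - 596) = 0
Primal feasibility: x + y >= 596; dual feasibility: mu >= 0
If mu = 0 then x = y = 0, but 0 + 0 < 596 is infeasible, so the constraint is active.
Constraint active: x + y = 2*(mu/2) = 596 => mu = 596
x = y = 298, f = 177608
Verify: stationarity 2*298 = 596 = mu; primal 298 + 298 = 596 >= 596; dual mu = 596 >= 0; complementary slackness 596*(596 - 596) = 0. All KKT conditions hold.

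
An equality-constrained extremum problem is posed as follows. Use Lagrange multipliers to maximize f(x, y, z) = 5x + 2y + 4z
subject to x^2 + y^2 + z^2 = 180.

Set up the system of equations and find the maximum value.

Lagrange conditions: 5 = 2*lambda*x, 2 = 2*lambda*y, 4 = 2*lambda*z
So x:5 = y:2 = z:4, i.e. x = 5t, y = 2t, z = 4t
Constraint: t^2*(5^2 + 2^2 + 4^2) = 180
  t^2 * 45 = 180  =>  t = sqrt(4)
Maximum = 5*5t + 2*2t + 4*4t = 45*sqrt(4) = 90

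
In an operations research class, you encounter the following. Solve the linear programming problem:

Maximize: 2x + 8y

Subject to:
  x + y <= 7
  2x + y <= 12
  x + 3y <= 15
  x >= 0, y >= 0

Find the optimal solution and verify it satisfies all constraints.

Feasible vertices: (0, 0), (0, 5), (3, 4), (5, 2), (6, 0)
Objective 2x + 8y at each vertex:
  (0, 0): 0
  (0, 5): 40
  (3, 4): 38
  (5, 2): 26
  (6, 0): 12
Maximum is 40 at (0, 5).
Verify constraints at (x, y) = (0, 5):
  1*0 + 1*5 = 5 <= 7
  2*0 + 1*5 = 5 <= 12
  1*0 + 3*5 = 15 <= 15 (active)
  x = 0 >= 0, y = 5 >= 0. All constraints satisfied.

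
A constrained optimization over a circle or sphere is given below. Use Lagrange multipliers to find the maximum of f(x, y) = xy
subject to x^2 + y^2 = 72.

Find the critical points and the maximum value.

Lagrange conditions: y = 2*lambda*x and x = 2*lambda*y
If x = 0 then y = 0, violating the constraint, so x, y != 0.
Dividing: y/x = x/y => x^2 = y^2 => y = x or y = -x
Constraint: 2x^2 = 72 => x^2 = 36 => x = +/-6
Critical points: (6, 6), (-6, -6), (6, -6), (-6, 6)
  y = x:  xy = x^2 = 36  at (6, 6) and (-6, -6)
  y = -x: xy = -x^2 = -36 at (6, -6) and (-6, 6)
Maximum xy = 36 at (6, 6) and (-6, -6)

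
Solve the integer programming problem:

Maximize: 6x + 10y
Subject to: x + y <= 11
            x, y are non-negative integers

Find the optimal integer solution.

Objective: 6x + 10y, constraint: x + y <= 11
Coefficient of y is 10 > coefficient of x is 6, so allocate the entire budget to y.
Optimal: x = 0, y = 11, value = 110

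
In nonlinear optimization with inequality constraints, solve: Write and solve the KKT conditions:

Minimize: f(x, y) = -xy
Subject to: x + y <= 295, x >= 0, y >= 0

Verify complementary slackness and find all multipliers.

Problem: min -xy s.t. x + y <= 295 (multiplier lambda), x >= 0 (mu_x), y >= 0 (mu_y)
KKT stationarity: -y + lambda - mu_x = 0, -x + lambda - mu_y = 0, with lambda, mu_x, mu_y >= 0
Complementary slackness: lambda*(x + y - 295) = 0, mu_x*x = 0, mu_y*y = 0
If lambda = 0: y = -mu_x <= 0 and x = -mu_y <= 0 force x = y = 0 with f = 0; but x = y = 295/2 is feasible with f = -87025/4 < 0, so this is not the minimum. Hence lambda > 0 and x + y = 295.
Try x > 0, y > 0 (so mu_x = mu_y = 0): y = lambda, x = lambda => x = y = lambda
x + y = 295 => 2*lambda = 295 => lambda = 295/2
x* = y* = 295/2 > 0, consistent with mu_x = mu_y = 0.
(Any feasible point with x = 0 or y = 0 has f = 0 > -87025/4, so the minimum is not on those boundaries.)
min(-xy) = -87025/4 (i.e. max xy = 87025/4)
Multipliers: lambda = 295/2, mu_x = 0, mu_y = 0
Complementary slackness: lambda*(x + y - 295) = 295/2*(295/2 + 295/2 - 295) = 0, mu_x*x = 0*295/2 = 0, mu_y*y = 0*295/2 = 0. Satisfied.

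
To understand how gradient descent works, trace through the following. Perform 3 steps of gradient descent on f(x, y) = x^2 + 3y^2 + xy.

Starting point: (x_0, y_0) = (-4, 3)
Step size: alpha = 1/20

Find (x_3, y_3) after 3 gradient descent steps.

f(x,y) = x^2 + 3y^2 + xy
grad_x = 2x + 1y, grad_y = 6y + 1x
Step 1: grad = (-5, 14), (-15/4, 23/10)
Step 2: grad = (-26/5, 201/20), (-349/100, 719/400)
Step 3: grad = (-2073/400, 1459/200), (-25847/8000, 5731/4000)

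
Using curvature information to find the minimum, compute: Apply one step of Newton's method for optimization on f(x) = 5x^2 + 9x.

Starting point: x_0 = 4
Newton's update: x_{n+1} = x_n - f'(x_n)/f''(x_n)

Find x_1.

f(x) = 5x^2 + 9x
f'(x) = 10x + (9), f''(x) = 10
Newton step: x_1 = x_0 - f'(x_0)/f''(x_0)
f'(4) = 49
x_1 = 4 - 49/10 = -9/10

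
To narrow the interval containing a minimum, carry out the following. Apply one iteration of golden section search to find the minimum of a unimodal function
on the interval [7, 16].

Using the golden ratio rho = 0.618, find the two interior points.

Golden section search on [7, 16].
Golden ratio rho = 0.618 (approx).
Interior points:
  x_1 = 7 + (1-0.618)*9 = 10.4380
  x_2 = 7 + 0.618*9 = 12.5620
Compare f(x_1) and f(x_2) to determine which subinterval to keep.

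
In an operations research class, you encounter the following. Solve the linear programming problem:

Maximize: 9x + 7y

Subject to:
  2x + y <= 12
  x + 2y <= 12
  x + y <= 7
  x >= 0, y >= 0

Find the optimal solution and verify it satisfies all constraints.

Feasible vertices: (0, 0), (0, 6), (2, 5), (5, 2), (6, 0)
Objective 9x + 7y at each vertex:
  (0, 0): 0
  (0, 6): 42
  (2, 5): 53
  (5, 2): 59
  (6, 0): 54
Maximum is 59 at (5, 2).
Verify constraints at (x, y) = (5, 2):
  2*5 + 1*2 = 12 <= 12 (active)
  1*5 + 2*2 = 9 <= 12
  1*5 + 1*2 = 7 <= 7 (active)
  x = 5 >= 0, y = 2 >= 0. All constraints satisfied.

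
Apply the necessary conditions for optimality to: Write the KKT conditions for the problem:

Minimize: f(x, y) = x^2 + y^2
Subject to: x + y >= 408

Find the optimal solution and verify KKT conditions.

KKT conditions for min x^2 + y^2 s.t. x + y >= 408:
Stationarity: 2x = mu, 2y = mu
So x = y = mu/2.
Complementary slackness: mu*(x + y - 408) = 0
Primal feasibility: x + y >= 408; dual feasibility: mu >= 0
If mu = 0 then x = y = 0, but 0 + 0 < 408 is infeasible, so the constraint is active.
Constraint active: x + y = 2*(mu/2) = 408 => mu = 408
x = y = 204, f = 83232
Verify: stationarity 2*204 = 408 = mu; primal 204 + 204 = 408 >= 408; dual mu = 408 >= 0; complementary slackness 408*(408 - 408) = 0. All KKT conditions hold.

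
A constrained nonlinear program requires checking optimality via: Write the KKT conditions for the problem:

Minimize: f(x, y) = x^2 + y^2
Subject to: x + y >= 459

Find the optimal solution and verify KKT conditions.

KKT conditions for min x^2 + y^2 s.t. x + y >= 459:
Stationarity: 2x = mu, 2y = mu
So x = y = mu/2.
Complementary slackness: mu*(x + y - 459) = 0
Primal feasibility: x + y >= 459; dual feasibility: mu >= 0
If mu = 0 then x = y = 0, but 0 + 0 < 459 is infeasible, so the constraint is active.
Constraint active: x + y = 2*(mu/2) = 459 => mu = 459
x = y = 459/2, f = 210681/2
Verify: stationarity 2*(459/2) = 459 = mu; primal 459/2 + 459/2 = 459 >= 459; dual mu = 459 >= 0; complementary slackness 459*(459 - 459) = 0. All KKT conditions hold.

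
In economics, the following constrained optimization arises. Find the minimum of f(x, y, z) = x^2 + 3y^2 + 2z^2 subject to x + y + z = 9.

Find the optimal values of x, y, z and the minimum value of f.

Using Lagrange multipliers on f = x^2 + 3y^2 + 2z^2 with constraint x + y + z = 9:
Conditions: 2*1*x = lambda, 2*3*y = lambda, 2*2*z = lambda
So x = lambda/2, y = lambda/6, z = lambda/4
Substituting into constraint: lambda * (11/12) = 9
lambda = 108/11
x = 54/11, y = 18/11, z = 27/11
Minimum value = 486/11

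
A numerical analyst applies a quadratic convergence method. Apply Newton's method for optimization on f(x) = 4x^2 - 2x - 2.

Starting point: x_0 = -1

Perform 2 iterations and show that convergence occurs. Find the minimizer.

f(x) = 4x^2 - 2x - 2, f'(x) = 8x + (-2), f''(x) = 8
Step 1: f'(-1) = -10, x_1 = -1 - -10/8 = 1/4
Step 2: f'(1/4) = 0, x_2 = 1/4 (converged)
Newton's method converges in 1 step for quadratics.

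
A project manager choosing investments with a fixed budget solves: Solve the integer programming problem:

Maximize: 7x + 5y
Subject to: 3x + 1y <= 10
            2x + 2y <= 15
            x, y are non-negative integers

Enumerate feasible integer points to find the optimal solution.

Constraint 1: 3x + 1y <= 10
Constraint 2: 2x + 2y <= 15
Feasible x range (need y >= 0): 0 <= x <= min(10/3, 15/2) => x in {0, ..., 3}.
Enumerate feasible integer points row by row (the coefficient of y is 5 > 0, so for each x the largest feasible y gives the best value):
  x = 0: y <= min((10 - 3*0)/1, (15 - 2*0)/2) => y in {0, ..., 7}; best 7*0 + 5*7 = 35
  x = 1: y <= min((10 - 3*1)/1, (15 - 2*1)/2) => y in {0, ..., 6}; best 7*1 + 5*6 = 37
  x = 2: y <= min((10 - 3*2)/1, (15 - 2*2)/2) => y in {0, ..., 4}; best 7*2 + 5*4 = 34
  x = 3: y <= min((10 - 3*3)/1, (15 - 2*3)/2) => y in {0, ..., 1}; best 7*3 + 5*1 = 26
The maximum 7x + 5y = 37 is achieved at x = 1, y = 6.
Check: 3*1 + 1*6 = 9 <= 10 and 2*1 + 2*6 = 14 <= 15.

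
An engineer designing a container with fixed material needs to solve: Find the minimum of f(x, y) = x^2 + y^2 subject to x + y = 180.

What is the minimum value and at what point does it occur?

Substitute y = 180 - x into f(x,y) = x^2 + y^2:
g(x) = x^2 + (180 - x)^2 = 2x^2 - 360x + 32400
g'(x) = 4x - 360 = 0  =>  x = 90
y = 180 - 90 = 90
Minimum value = 90^2 + 90^2 = 16200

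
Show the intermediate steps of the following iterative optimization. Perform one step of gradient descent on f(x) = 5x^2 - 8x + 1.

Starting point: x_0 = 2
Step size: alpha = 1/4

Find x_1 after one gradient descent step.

f(x) = 5x^2 - 8x + 1
f'(x) = 10x - 8
f'(2) = 10*2 + (-8) = 12
x_1 = x_0 - alpha * f'(x_0) = 2 - 1/4 * 12 = -1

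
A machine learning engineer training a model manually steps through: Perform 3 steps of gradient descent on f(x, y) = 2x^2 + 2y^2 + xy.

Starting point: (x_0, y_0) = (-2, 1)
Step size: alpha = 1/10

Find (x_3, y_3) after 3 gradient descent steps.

f(x,y) = 2x^2 + 2y^2 + xy
grad_x = 4x + 1y, grad_y = 4y + 1x
Step 1: grad = (-7, 2), (-13/10, 4/5)
Step 2: grad = (-22/5, 19/10), (-43/50, 61/100)
Step 3: grad = (-283/100, 79/50), (-577/1000, 113/250)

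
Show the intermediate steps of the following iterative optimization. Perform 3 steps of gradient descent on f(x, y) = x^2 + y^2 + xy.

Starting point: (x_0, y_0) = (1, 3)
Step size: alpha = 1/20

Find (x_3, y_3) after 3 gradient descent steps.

f(x,y) = x^2 + y^2 + xy
grad_x = 2x + 1y, grad_y = 2y + 1x
Step 1: grad = (5, 7), (3/4, 53/20)
Step 2: grad = (83/20, 121/20), (217/400, 939/400)
Step 3: grad = (1373/400, 419/80), (2967/8000, 3337/1600)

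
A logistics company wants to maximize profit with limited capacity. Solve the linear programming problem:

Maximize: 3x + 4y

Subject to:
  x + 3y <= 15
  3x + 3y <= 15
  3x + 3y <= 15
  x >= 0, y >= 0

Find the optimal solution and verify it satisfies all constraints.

Feasible vertices: (0, 0), (0, 5), (5, 0)
Objective 3x + 4y at each vertex:
  (0, 0): 0
  (0, 5): 20
  (5, 0): 15
Maximum is 20 at (0, 5).
Verify constraints at (x, y) = (0, 5):
  1*0 + 3*5 = 15 <= 15 (active)
  3*0 + 3*5 = 15 <= 15 (active)
  3*0 + 3*5 = 15 <= 15 (active)
  x = 0 >= 0, y = 5 >= 0. All constraints satisfied.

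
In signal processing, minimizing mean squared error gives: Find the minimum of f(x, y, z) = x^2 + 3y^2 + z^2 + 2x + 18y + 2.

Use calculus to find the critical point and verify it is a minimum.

f(x,y,z) = x^2 + 3y^2 + z^2 + 2x + 18y + 2
df/dx = 2x + (2) = 0 => x = -1
df/dy = 6y + (18) = 0 => y = -3
df/dz = 2z + (0) = 0 => z = 0
f(-1,-3,0) = 1*(-1)^2 + 3*(-3)^2 + 1*(0)^2 + 2*(-1) + 18*(-3) + 2 = -26
Hessian is diagonal with entries 2, 6, 2 > 0, confirmed minimum.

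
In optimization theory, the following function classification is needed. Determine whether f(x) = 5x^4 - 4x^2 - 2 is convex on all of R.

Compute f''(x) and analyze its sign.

f(x) = 5x^4 - 4x^2 - 2
f'(x) = 20x^3 + -8x
f''(x) = 60x^2 + -8
f''(0) = -8 < 0, so not convex near x = 0
Therefore, f is not globally convex on R.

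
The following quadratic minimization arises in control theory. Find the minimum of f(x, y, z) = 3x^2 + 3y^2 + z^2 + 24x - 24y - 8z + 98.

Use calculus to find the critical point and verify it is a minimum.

f(x,y,z) = 3x^2 + 3y^2 + z^2 + 24x - 24y - 8z + 98
df/dx = 6x + (24) = 0 => x = -4
df/dy = 6y + (-24) = 0 => y = 4
df/dz = 2z + (-8) = 0 => z = 4
f(-4,4,4) = 3*(-4)^2 + 3*(4)^2 + 1*(4)^2 + 24*(-4) + -24*(4) + -8*(4) + 98 = -14
Hessian is diagonal with entries 6, 6, 2 > 0, confirmed minimum.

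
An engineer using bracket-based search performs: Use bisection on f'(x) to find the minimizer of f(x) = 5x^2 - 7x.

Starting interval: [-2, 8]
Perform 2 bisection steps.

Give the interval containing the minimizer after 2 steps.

Finding critical point of f(x) = 5x^2 - 7x using bisection on f'(x) = 10x + -7.
f'(x) = 0 when x = 7/10.
Starting interval: [-2, 8]
Step 1: mid = 3, f'(mid) = 23, new interval = [-2, 3]
Step 2: mid = 1/2, f'(mid) = -2, new interval = [1/2, 3]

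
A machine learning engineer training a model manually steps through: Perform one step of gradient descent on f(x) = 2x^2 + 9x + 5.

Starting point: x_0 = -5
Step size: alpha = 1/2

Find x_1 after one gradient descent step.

f(x) = 2x^2 + 9x + 5
f'(x) = 4x + 9
f'(-5) = 4*-5 + (9) = -11
x_1 = x_0 - alpha * f'(x_0) = -5 - 1/2 * -11 = 1/2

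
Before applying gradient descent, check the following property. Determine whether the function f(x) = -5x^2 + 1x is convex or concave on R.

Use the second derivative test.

f(x) = -5x^2 + 1x
f'(x) = -10x + 1
f''(x) = -10
Since f''(x) = -10 < 0 for all x, f is concave on R.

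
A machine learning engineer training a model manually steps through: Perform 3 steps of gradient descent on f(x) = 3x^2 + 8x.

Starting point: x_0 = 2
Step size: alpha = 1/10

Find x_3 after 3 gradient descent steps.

f(x) = 3x^2 + 8x, f'(x) = 6x + (8)
Step 1: f'(2) = 20, x_1 = 2 - 1/10 * 20 = 0
Step 2: f'(0) = 8, x_2 = 0 - 1/10 * 8 = -4/5
Step 3: f'(-4/5) = 16/5, x_3 = -4/5 - 1/10 * 16/5 = -28/25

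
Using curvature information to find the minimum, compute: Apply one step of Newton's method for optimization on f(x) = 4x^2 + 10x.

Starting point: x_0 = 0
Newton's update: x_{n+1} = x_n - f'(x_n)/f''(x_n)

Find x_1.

f(x) = 4x^2 + 10x
f'(x) = 8x + (10), f''(x) = 8
Newton step: x_1 = x_0 - f'(x_0)/f''(x_0)
f'(0) = 10
x_1 = 0 - 10/8 = -5/4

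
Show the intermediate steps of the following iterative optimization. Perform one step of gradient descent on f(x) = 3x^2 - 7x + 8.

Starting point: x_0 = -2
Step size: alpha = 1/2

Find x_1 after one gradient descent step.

f(x) = 3x^2 - 7x + 8
f'(x) = 6x - 7
f'(-2) = 6*-2 + (-7) = -19
x_1 = x_0 - alpha * f'(x_0) = -2 - 1/2 * -19 = 15/2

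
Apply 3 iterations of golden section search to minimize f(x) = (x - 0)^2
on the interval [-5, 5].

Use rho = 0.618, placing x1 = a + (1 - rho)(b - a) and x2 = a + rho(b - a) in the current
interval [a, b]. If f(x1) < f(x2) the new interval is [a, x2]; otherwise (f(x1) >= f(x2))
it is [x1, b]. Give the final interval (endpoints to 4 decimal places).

Golden section search for min of f(x) = (x - 0)^2 on [-5, 5].
Each step: x1 = a + (1 - rho)(b - a), x2 = a + rho(b - a); if f(x1) < f(x2) keep [a, x2], otherwise keep [x1, b].
Step 1: [-5.0000, 5.0000], x1=-1.1800 (f=1.3924), x2=1.1800 (f=1.3924); f(x1) = f(x2) (tie, not '<') => keep [-1.1800, 5.0000]
Step 2: [-1.1800, 5.0000], x1=1.1808 (f=1.3942), x2=2.6392 (f=6.9656); f(x1) < f(x2) => keep [-1.1800, 2.6392]
Step 3: [-1.1800, 2.6392], x1=0.2789 (f=0.0778), x2=1.1803 (f=1.3931); f(x1) < f(x2) => keep [-1.1800, 1.1803]
Final interval: [-1.1800, 1.1803]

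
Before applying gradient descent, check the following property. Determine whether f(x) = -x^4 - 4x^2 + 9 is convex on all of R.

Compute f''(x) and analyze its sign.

f(x) = -x^4 - 4x^2 + 9
f'(x) = -4x^3 + -8x
f''(x) = -12x^2 + -8
f''(x) = -12x^2 + -8 <= -8 < 0 for all x
Therefore, f is concave on R.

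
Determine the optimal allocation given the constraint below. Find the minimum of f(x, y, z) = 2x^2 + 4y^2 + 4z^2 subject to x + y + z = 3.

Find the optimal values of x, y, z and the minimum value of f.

Using Lagrange multipliers on f = 2x^2 + 4y^2 + 4z^2 with constraint x + y + z = 3:
Conditions: 2*2*x = lambda, 2*4*y = lambda, 2*4*z = lambda
So x = lambda/4, y = lambda/8, z = lambda/8
Substituting into constraint: lambda * (1/2) = 3
lambda = 6
x = 3/2, y = 3/4, z = 3/4
Minimum value = 9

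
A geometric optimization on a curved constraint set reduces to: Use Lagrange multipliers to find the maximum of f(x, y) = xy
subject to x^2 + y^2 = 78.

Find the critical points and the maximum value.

Lagrange conditions: y = 2*lambda*x and x = 2*lambda*y
If x = 0 then y = 0, violating the constraint, so x, y != 0.
Dividing: y/x = x/y => x^2 = y^2 => y = x or y = -x
Constraint: 2x^2 = 78 => x^2 = 39 => x = +/-sqrt(39)
Critical points: (sqrt(39), sqrt(39)), (-sqrt(39), -sqrt(39)), (sqrt(39), -sqrt(39)), (-sqrt(39), sqrt(39))
  y = x:  xy = x^2 = 39  at (sqrt(39), sqrt(39)) and (-sqrt(39), -sqrt(39))
  y = -x: xy = -x^2 = -39 at (sqrt(39), -sqrt(39)) and (-sqrt(39), sqrt(39))
Maximum xy = 39 at (sqrt(39), sqrt(39)) and (-sqrt(39), -sqrt(39))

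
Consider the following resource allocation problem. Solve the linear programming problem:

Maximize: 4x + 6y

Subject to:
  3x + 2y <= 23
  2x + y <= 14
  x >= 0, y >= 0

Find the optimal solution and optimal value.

Feasible vertices: (0, 0), (0, 23/2), (5, 4), (7, 0)
Objective 4x + 6y at each:
  (0, 0): 0
  (0, 23/2): 69
  (5, 4): 44
  (7, 0): 28
Maximum is 69 at (0, 23/2).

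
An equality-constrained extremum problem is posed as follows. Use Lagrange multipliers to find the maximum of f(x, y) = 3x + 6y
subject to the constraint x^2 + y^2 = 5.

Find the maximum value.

Set up Lagrange conditions: grad f = lambda * grad g
  3 = 2*lambda*x
  6 = 2*lambda*y
From these: x/y = 3/6, so x = 3t, y = 6t for some t.
Substitute into constraint: (3t)^2 + (6t)^2 = 5
  t^2 * 45 = 5
  t = sqrt(5/45)
Maximum = 3*x + 6*y = (3^2 + 6^2)*t = 45 * sqrt(5/45) = 15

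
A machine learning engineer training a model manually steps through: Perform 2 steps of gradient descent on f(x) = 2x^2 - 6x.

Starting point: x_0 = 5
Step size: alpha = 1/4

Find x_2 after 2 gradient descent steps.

f(x) = 2x^2 - 6x, f'(x) = 4x + (-6)
Step 1: f'(5) = 14, x_1 = 5 - 1/4 * 14 = 3/2
Step 2: f'(3/2) = 0, x_2 = 3/2 - 1/4 * 0 = 3/2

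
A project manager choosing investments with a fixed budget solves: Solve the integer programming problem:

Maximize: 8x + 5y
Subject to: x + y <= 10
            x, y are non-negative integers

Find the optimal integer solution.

Objective: 8x + 5y, constraint: x + y <= 10
Coefficient of x is 8 >= coefficient of y is 5, so allocate the entire budget to x.
Optimal: x = 10, y = 0, value = 80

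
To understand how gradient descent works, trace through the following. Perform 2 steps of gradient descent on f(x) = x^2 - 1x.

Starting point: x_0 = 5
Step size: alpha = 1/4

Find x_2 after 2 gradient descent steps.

f(x) = x^2 - 1x, f'(x) = 2x + (-1)
Step 1: f'(5) = 9, x_1 = 5 - 1/4 * 9 = 11/4
Step 2: f'(11/4) = 9/2, x_2 = 11/4 - 1/4 * 9/2 = 13/8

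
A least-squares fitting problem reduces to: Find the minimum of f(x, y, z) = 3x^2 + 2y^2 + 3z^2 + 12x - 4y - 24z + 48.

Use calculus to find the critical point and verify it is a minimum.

f(x,y,z) = 3x^2 + 2y^2 + 3z^2 + 12x - 4y - 24z + 48
df/dx = 6x + (12) = 0 => x = -2
df/dy = 4y + (-4) = 0 => y = 1
df/dz = 6z + (-24) = 0 => z = 4
f(-2,1,4) = 3*(-2)^2 + 2*(1)^2 + 3*(4)^2 + 12*(-2) + -4*(1) + -24*(4) + 48 = -14
Hessian is diagonal with entries 6, 4, 6 > 0, confirmed minimum.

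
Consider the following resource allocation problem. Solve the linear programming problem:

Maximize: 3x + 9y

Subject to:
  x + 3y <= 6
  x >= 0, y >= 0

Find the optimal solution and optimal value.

The feasible region has vertices at [(0, 0), (6, 0), (0, 2)].
Checking objective 3x + 9y at each vertex:
  (0, 0): 3*0 + 9*0 = 0
  (6, 0): 3*6 + 9*0 = 18
  (0, 2): 3*0 + 9*2 = 18
Maximum is 18 at (6, 0).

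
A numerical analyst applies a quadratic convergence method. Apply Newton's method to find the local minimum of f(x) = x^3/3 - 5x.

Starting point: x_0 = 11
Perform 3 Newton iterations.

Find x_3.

f(x) = x^3/3 - 5x
f'(x) = x^2 - 5, f''(x) = 2x
Newton update: x_{n+1} = x_n - (x_n^2 - 5)/(2*x_n)
Step 1: x_0 = 11, f'=116, f''=22, x_1 = 63/11
Step 2: x_1 = 63/11, f'=3364/121, f''=126/11, x_2 = 2287/693
Step 3: x_2 = 2287/693, f'=2829124/480249, f''=4574/693, x_3 = 3815807/1584891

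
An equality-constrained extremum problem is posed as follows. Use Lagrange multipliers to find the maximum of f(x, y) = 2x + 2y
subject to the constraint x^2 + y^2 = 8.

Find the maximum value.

Set up Lagrange conditions: grad f = lambda * grad g
  2 = 2*lambda*x
  2 = 2*lambda*y
From these: x/y = 2/2, so x = 2t, y = 2t for some t.
Substitute into constraint: (2t)^2 + (2t)^2 = 8
  t^2 * 8 = 8
  t = sqrt(8/8)
Maximum = 2*x + 2*y = (2^2 + 2^2)*t = 8 * sqrt(8/8) = 8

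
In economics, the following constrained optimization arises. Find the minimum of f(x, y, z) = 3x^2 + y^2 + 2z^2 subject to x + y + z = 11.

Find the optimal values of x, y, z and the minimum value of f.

Using Lagrange multipliers on f = 3x^2 + y^2 + 2z^2 with constraint x + y + z = 11:
Conditions: 2*3*x = lambda, 2*1*y = lambda, 2*2*z = lambda
So x = lambda/6, y = lambda/2, z = lambda/4
Substituting into constraint: lambda * (11/12) = 11
lambda = 12
x = 2, y = 6, z = 3
Minimum value = 66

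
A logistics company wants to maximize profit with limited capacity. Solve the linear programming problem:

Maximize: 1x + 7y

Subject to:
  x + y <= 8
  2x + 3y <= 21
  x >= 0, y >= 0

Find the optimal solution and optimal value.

Feasible vertices: (0, 0), (0, 7), (3, 5), (8, 0)
Objective 1x + 7y at each:
  (0, 0): 0
  (0, 7): 49
  (3, 5): 38
  (8, 0): 8
Maximum is 49 at (0, 7).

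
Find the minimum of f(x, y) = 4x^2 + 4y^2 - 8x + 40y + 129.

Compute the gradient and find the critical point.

f(x,y) = 4x^2 + 4y^2 - 8x + 40y + 129
df/dx = 8x + (-8) = 0  =>  x = 1
df/dy = 8y + (40) = 0  =>  y = -5
f(1, -5) = 4*(1)^2 + 4*(-5)^2 + -8*(1) + 40*(-5) + 129 = 25
Hessian is diagonal with entries 8, 8 > 0, so this is a minimum.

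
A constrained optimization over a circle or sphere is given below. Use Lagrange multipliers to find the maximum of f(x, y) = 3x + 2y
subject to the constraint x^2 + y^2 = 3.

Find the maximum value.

Set up Lagrange conditions: grad f = lambda * grad g
  3 = 2*lambda*x
  2 = 2*lambda*y
From these: x/y = 3/2, so x = 3t, y = 2t for some t.
Substitute into constraint: (3t)^2 + (2t)^2 = 3
  t^2 * 13 = 3
  t = sqrt(3/13)
Maximum = 3*x + 2*y = (3^2 + 2^2)*t = 13 * sqrt(3/13) = sqrt(39)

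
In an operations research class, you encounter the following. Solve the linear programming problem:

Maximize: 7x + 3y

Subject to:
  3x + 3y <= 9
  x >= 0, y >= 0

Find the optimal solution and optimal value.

The feasible region has vertices at [(0, 0), (3, 0), (0, 3)].
Checking objective 7x + 3y at each vertex:
  (0, 0): 7*0 + 3*0 = 0
  (3, 0): 7*3 + 3*0 = 21
  (0, 3): 7*0 + 3*3 = 9
Maximum is 21 at (3, 0).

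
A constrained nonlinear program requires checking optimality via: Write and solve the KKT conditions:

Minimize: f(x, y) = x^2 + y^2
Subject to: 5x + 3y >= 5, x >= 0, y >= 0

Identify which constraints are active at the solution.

KKT conditions for min x^2 + y^2 s.t. 5x + 3y >= 5, x >= 0, y >= 0:
Stationarity: 2x = mu*5 + mu_x, 2y = mu*3 + mu_y, with mu, mu_x, mu_y >= 0
Complementary slackness: mu*(5x + 3y - 5) = 0, mu_x*x = 0, mu_y*y = 0
(0, 0) is infeasible (5*0 + 3*0 < 5), so if mu = 0 stationarity would force x = mu_x/2 >= 0, y = mu_y/2 >= 0 with mu_x*x = mu_y*y = 0, i.e. x = y = 0: contradiction. Hence mu > 0 and 5x + 3y = 5 is active.
Try x > 0, y > 0 (so mu_x = mu_y = 0): x = 5*mu/2, y = 3*mu/2
Substitute: 5*(5*mu/2) + 3*(3*mu/2) = 5
  mu*34/2 = 5 => mu = 5/17
x* = 25/34 > 0, y* = 15/34 > 0, consistent with mu_x = mu_y = 0.
f is convex and the constraints are linear, so this KKT point is the global minimum.
f* = 25/34
Active constraints: 5x + 3y >= 5 (holds with equality, mu = 5/17 > 0); x >= 0 and y >= 0 are inactive (mu_x = mu_y = 0).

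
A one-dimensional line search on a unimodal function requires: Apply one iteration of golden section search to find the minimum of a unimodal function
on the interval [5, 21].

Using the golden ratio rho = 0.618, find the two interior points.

Golden section search on [5, 21].
Golden ratio rho = 0.618 (approx).
Interior points:
  x_1 = 5 + (1-0.618)*16 = 11.1120
  x_2 = 5 + 0.618*16 = 14.8880
Compare f(x_1) and f(x_2) to determine which subinterval to keep.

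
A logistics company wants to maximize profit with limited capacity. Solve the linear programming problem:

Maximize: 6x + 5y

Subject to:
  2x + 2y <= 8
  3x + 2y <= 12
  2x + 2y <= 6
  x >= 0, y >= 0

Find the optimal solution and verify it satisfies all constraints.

Feasible vertices: (0, 0), (0, 3), (3, 0)
Objective 6x + 5y at each vertex:
  (0, 0): 0
  (0, 3): 15
  (3, 0): 18
Maximum is 18 at (3, 0).
Verify constraints at (x, y) = (3, 0):
  2*3 + 2*0 = 6 <= 8
  3*3 + 2*0 = 9 <= 12
  2*3 + 2*0 = 6 <= 6 (active)
  x = 3 >= 0, y = 0 >= 0. All constraints satisfied.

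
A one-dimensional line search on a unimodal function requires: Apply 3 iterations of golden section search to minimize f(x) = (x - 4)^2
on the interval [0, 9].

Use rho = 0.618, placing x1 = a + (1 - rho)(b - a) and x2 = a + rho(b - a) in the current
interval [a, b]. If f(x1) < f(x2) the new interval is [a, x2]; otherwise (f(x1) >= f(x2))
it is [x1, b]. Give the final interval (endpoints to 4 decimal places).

Golden section search for min of f(x) = (x - 4)^2 on [0, 9].
Each step: x1 = a + (1 - rho)(b - a), x2 = a + rho(b - a); if f(x1) < f(x2) keep [a, x2], otherwise keep [x1, b].
Step 1: [0.0000, 9.0000], x1=3.4380 (f=0.3158), x2=5.5620 (f=2.4398); f(x1) < f(x2) => keep [0.0000, 5.5620]
Step 2: [0.0000, 5.5620], x1=2.1247 (f=3.5168), x2=3.4373 (f=0.3166); f(x1) > f(x2) => keep [2.1247, 5.5620]
Step 3: [2.1247, 5.5620], x1=3.4377 (f=0.3161), x2=4.2489 (f=0.0620); f(x1) > f(x2) => keep [3.4377, 5.5620]
Final interval: [3.4377, 5.5620]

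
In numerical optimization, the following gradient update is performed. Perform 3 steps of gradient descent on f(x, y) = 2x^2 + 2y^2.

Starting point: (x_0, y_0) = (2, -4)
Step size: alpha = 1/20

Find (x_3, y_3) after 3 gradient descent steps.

f(x,y) = 2x^2 + 2y^2
grad_x = 4x + 0y, grad_y = 4y + 0x
Step 1: grad = (8, -16), (8/5, -16/5)
Step 2: grad = (32/5, -64/5), (32/25, -64/25)
Step 3: grad = (128/25, -256/25), (128/125, -256/125)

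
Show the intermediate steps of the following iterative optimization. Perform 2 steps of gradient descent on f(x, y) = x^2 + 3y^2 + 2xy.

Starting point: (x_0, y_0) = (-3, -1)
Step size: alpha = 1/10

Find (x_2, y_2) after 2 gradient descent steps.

f(x,y) = x^2 + 3y^2 + 2xy
grad_x = 2x + 2y, grad_y = 6y + 2x
Step 1: grad = (-8, -12), (-11/5, 1/5)
Step 2: grad = (-4, -16/5), (-9/5, 13/25)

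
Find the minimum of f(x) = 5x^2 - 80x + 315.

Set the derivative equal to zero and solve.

f(x) = 5x^2 - 80x + 315
f'(x) = 10x + (-80) = 0
x = 80/10 = 8
f(8) = -5
Since f''(x) = 10 > 0, this is a minimum.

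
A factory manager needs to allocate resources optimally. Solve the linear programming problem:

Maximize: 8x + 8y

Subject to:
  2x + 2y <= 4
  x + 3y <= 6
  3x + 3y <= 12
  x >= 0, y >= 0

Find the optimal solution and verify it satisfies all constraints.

Feasible vertices: (0, 0), (0, 2), (2, 0)
Objective 8x + 8y at each vertex:
  (0, 0): 0
  (0, 2): 16
  (2, 0): 16
Maximum is 16 at (0, 2).
Verify constraints at (x, y) = (0, 2):
  2*0 + 2*2 = 4 <= 4 (active)
  1*0 + 3*2 = 6 <= 6 (active)
  3*0 + 3*2 = 6 <= 12
  x = 0 >= 0, y = 2 >= 0. All constraints satisfied.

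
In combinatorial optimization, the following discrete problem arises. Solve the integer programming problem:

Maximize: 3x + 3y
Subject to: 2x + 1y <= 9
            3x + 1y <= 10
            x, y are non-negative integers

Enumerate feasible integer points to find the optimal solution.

Constraint 1: 2x + 1y <= 9
Constraint 2: 3x + 1y <= 10
Feasible x range (need y >= 0): 0 <= x <= min(9/2, 10/3) => x in {0, ..., 3}.
Enumerate feasible integer points row by row (the coefficient of y is 3 > 0, so for each x the largest feasible y gives the best value):
  x = 0: y <= min((9 - 2*0)/1, (10 - 3*0)/1) => y in {0, ..., 9}; best 3*0 + 3*9 = 27
  x = 1: y <= min((9 - 2*1)/1, (10 - 3*1)/1) => y in {0, ..., 7}; best 3*1 + 3*7 = 24
  x = 2: y <= min((9 - 2*2)/1, (10 - 3*2)/1) => y in {0, ..., 4}; best 3*2 + 3*4 = 18
  x = 3: y <= min((9 - 2*3)/1, (10 - 3*3)/1) => y in {0, ..., 1}; best 3*3 + 3*1 = 12
The maximum 3x + 3y = 27 is achieved at x = 0, y = 9.
Check: 2*0 + 1*9 = 9 <= 9 and 3*0 + 1*9 = 9 <= 10.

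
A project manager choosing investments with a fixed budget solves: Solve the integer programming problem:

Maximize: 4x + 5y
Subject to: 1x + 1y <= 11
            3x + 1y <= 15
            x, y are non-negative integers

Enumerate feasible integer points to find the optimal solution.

Constraint 1: 1x + 1y <= 11
Constraint 2: 3x + 1y <= 15
Feasible x range (need y >= 0): 0 <= x <= min(11/1, 15/3) => x in {0, ..., 5}.
Enumerate feasible integer points row by row (the coefficient of y is 5 > 0, so for each x the largest feasible y gives the best value):
  x = 0: y <= min((11 - 1*0)/1, (15 - 3*0)/1) => y in {0, ..., 11}; best 4*0 + 5*11 = 55
  x = 1: y <= min((11 - 1*1)/1, (15 - 3*1)/1) => y in {0, ..., 10}; best 4*1 + 5*10 = 54
  x = 2: y <= min((11 - 1*2)/1, (15 - 3*2)/1) => y in {0, ..., 9}; best 4*2 + 5*9 = 53
  x = 3: y <= min((11 - 1*3)/1, (15 - 3*3)/1) => y in {0, ..., 6}; best 4*3 + 5*6 = 42
  x = 4: y <= min((11 - 1*4)/1, (15 - 3*4)/1) => y in {0, ..., 3}; best 4*4 + 5*3 = 31
  x = 5: y <= min((11 - 1*5)/1, (15 - 3*5)/1) => y in {0}; best 4*5 + 5*0 = 20
The maximum 4x + 5y = 55 is achieved at x = 0, y = 11.
Check: 1*0 + 1*11 = 11 <= 11 and 3*0 + 1*11 = 11 <= 15.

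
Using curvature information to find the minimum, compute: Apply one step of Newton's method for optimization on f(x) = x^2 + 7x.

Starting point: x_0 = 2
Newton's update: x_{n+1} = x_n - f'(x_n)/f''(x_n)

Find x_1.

f(x) = x^2 + 7x
f'(x) = 2x + (7), f''(x) = 2
Newton step: x_1 = x_0 - f'(x_0)/f''(x_0)
f'(2) = 11
x_1 = 2 - 11/2 = -7/2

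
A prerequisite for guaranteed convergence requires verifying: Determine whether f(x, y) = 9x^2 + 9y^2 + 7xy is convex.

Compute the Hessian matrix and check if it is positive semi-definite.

f(x,y) = 9x^2 + 9y^2 + 7xy
Hessian H = [[18, 7], [7, 18]]
trace(H) = 36, det(H) = 275
Eigenvalues: (36 +/- sqrt(196)) / 2 = 25, 11
Since both eigenvalues > 0, f is convex.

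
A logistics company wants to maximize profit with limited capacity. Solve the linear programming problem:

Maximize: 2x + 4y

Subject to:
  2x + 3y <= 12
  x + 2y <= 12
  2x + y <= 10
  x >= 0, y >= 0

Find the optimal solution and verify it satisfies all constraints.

Feasible vertices: (0, 0), (0, 4), (9/2, 1), (5, 0)
Objective 2x + 4y at each vertex:
  (0, 0): 0
  (0, 4): 16
  (9/2, 1): 13
  (5, 0): 10
Maximum is 16 at (0, 4).
Verify constraints at (x, y) = (0, 4):
  2*0 + 3*4 = 12 <= 12 (active)
  1*0 + 2*4 = 8 <= 12
  2*0 + 1*4 = 4 <= 10
  x = 0 >= 0, y = 4 >= 0. All constraints satisfied.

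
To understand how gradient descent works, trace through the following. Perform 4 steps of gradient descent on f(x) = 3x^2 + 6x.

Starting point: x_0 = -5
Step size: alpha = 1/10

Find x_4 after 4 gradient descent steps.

f(x) = 3x^2 + 6x, f'(x) = 6x + (6)
Step 1: f'(-5) = -24, x_1 = -5 - 1/10 * -24 = -13/5
Step 2: f'(-13/5) = -48/5, x_2 = -13/5 - 1/10 * -48/5 = -41/25
Step 3: f'(-41/25) = -96/25, x_3 = -41/25 - 1/10 * -96/25 = -157/125
Step 4: f'(-157/125) = -192/125, x_4 = -157/125 - 1/10 * -192/125 = -689/625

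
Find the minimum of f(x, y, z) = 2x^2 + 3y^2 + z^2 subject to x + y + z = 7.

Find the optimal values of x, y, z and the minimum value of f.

Using Lagrange multipliers on f = 2x^2 + 3y^2 + z^2 with constraint x + y + z = 7:
Conditions: 2*2*x = lambda, 2*3*y = lambda, 2*1*z = lambda
So x = lambda/4, y = lambda/6, z = lambda/2
Substituting into constraint: lambda * (11/12) = 7
lambda = 84/11
x = 21/11, y = 14/11, z = 42/11
Minimum value = 294/11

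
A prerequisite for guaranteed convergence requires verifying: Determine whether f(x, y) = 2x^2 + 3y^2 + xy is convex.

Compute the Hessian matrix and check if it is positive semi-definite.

f(x,y) = 2x^2 + 3y^2 + xy
Hessian H = [[4, 1], [1, 6]]
trace(H) = 10, det(H) = 23
Eigenvalues: (10 +/- sqrt(8)) / 2 = 6.414, 3.586
Since both eigenvalues > 0, f is convex.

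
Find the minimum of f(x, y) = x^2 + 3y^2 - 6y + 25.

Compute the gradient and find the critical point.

f(x,y) = x^2 + 3y^2 - 6y + 25
df/dx = 2x + (0) = 0  =>  x = 0
df/dy = 6y + (-6) = 0  =>  y = 1
f(0, 1) = 1*(0)^2 + 3*(1)^2 + -6*(1) + 25 = 22
Hessian is diagonal with entries 2, 6 > 0, so this is a minimum.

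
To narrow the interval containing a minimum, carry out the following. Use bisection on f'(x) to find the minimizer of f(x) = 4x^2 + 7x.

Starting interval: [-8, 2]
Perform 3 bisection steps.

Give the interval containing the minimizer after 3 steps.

Finding critical point of f(x) = 4x^2 + 7x using bisection on f'(x) = 8x + 7.
f'(x) = 0 when x = -7/8.
Starting interval: [-8, 2]
Step 1: mid = -3, f'(mid) = -17, new interval = [-3, 2]
Step 2: mid = -1/2, f'(mid) = 3, new interval = [-3, -1/2]
Step 3: mid = -7/4, f'(mid) = -7, new interval = [-7/4, -1/2]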